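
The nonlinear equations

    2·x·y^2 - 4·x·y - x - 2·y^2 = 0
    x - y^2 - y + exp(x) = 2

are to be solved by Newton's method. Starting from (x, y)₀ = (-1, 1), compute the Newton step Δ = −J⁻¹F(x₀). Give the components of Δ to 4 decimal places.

At (-1, 1): F = (1.0000, -4.632121).
Jacobian J = [[2·y^2 - 4·y - 1, 4·x·y - 4·x - 4·y], [exp(x) + 1, -2·y - 1]].
At the point, J = [[-3.0000, -4.0000], [1.367879, -3.0000]] (det J = 14.471518).
Solving J·Δ = −F gives Δ = (1.4876, -0.8657).

(1.4876, -0.8657)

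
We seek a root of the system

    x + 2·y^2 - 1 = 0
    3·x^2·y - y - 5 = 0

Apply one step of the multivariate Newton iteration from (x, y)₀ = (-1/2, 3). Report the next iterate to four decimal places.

At (-1/2, 3): F = (16.5000, -5.7500).
Jacobian J = [[1, 4·y], [6·x·y, 3·x^2 - 1]].
At the point, J = [[1.0000, 12.0000], [-9.0000, -0.2500]] (det J = 107.7500).
Solving J·Δ = −F gives Δ = (-0.6021, -1.3248).
Then the next iterate is (x, y)₁ = (-1.1021, 1.6752).

(-1.1021, 1.6752)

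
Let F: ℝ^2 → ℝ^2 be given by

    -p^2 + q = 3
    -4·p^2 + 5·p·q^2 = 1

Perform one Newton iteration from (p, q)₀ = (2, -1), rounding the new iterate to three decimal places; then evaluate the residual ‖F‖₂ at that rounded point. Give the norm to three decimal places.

At (2, -1): F = (-8.000, -7.000).
Jacobian J = [[-2·p, 1], [-8·p + 5·q^2, 10·p·q]].
At the point, J = [[-4.000, 1.000], [-11.000, -20.000]] (det J = 91.000).
Solving J·Δ = −F gives Δ = (-1.835, 0.659).
Then the next iterate is (p, q)₁ = (0.165, -0.341).
Re-evaluating at (0.165, -0.341): F = (-3.36823, -1.01297), so ‖F‖₂ = 3.517.

3.517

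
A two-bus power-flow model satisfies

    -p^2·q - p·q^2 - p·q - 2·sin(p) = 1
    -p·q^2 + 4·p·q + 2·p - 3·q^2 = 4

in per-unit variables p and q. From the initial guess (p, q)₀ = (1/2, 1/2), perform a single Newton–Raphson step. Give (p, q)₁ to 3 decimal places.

(0.490, -1.442)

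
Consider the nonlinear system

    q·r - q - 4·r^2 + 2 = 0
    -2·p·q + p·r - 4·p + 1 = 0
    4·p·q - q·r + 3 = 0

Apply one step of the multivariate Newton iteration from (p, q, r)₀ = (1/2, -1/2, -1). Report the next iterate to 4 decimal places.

(0.3902, -1.0701, -1.0187)

At (1/2, -1/2, -1): F = (-1.0000, -1.0000, 1.5000).
Jacobian J = [[0, r - 1, q - 8·r], [-2·q + r - 4, -2·p, p], [4·q, 4·p - r, -q]].
At the point, J = [[0.0000, -2.0000, 7.5000], [-4.0000, -1.0000, 0.5000], [-2.0000, 3.0000, 0.5000]] (det J = -107.0000).
Solving J·Δ = −F gives Δ = (-0.1098, -0.5701, -0.0187).
Then the next iterate is (p, q, r)₁ = (0.3902, -1.0701, -1.0187).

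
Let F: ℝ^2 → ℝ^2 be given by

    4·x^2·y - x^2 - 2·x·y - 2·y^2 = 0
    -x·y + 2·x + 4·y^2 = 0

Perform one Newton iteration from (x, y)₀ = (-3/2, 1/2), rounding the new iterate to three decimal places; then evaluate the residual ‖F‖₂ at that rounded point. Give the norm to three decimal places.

0.644

At (-3/2, 1/2): F = (3.250, -1.250).
Jacobian J = [[8·x·y - 2·x - 2·y, 4·x^2 - 2·x - 4·y], [-y + 2, -x + 8·y]].
At the point, J = [[-4.000, 10.000], [1.500, 5.500]] (det J = -37.000).
Solving J·Δ = −F gives Δ = (0.821, 0.003).
Then the next iterate is (x, y)₁ = (-0.679, 0.503).
Re-evaluating at (-0.679, 0.503): F = (0.64363, -0.00443), so ‖F‖₂ = 0.644.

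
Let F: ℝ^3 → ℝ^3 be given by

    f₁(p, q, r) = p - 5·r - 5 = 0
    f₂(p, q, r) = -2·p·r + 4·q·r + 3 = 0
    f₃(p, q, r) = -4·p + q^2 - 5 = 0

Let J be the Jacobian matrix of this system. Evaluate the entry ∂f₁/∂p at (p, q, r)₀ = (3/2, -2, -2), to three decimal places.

1.000

∂f₁/∂p = 1.
At (3/2, -2, -2) this is 1.000.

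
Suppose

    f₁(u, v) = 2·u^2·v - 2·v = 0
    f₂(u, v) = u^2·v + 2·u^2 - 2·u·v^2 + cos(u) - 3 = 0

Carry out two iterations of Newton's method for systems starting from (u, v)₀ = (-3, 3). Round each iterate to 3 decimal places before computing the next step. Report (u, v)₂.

(-1.865, 0.720)

At (-3, 3): F = (48.000, 95.01001).
Jacobian J = [[4·u·v, 2·u^2 - 2], [2·u·v + 4·u - 2·v^2 - sin(u), u^2 - 4·u·v]].
At the point, J = [[-36.000, 16.000], [-47.85888, 45.000]] (det J = -854.25792).
Solving J·Δ = −F gives Δ = (0.749, -1.315).
Then the next iterate is (u, v)₁ = (-2.251, 1.685).
Round to (-2.251, 1.685) and repeat: F = (13.70579, 27.82514), J = [[-15.17174, 8.13400], [-21.49088, 20.23874]].
Δ = (0.386, -0.965), so (u, v)₂ = (-1.865, 0.720).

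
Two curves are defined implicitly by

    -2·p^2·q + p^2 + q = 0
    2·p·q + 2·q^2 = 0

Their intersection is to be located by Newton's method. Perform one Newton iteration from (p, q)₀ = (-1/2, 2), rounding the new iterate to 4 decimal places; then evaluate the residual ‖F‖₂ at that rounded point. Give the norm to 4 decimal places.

1.3762

At (-1/2, 2): F = (1.2500, 6.0000).
Jacobian J = [[-4·p·q + 2·p, -2·p^2 + 1], [2·q, 2·p + 4·q]].
At the point, J = [[3.0000, 0.5000], [4.0000, 7.0000]] (det J = 19.0000).
Solving J·Δ = −F gives Δ = (-0.3026, -0.6842).
Then the next iterate is (p, q)₁ = (-0.8026, 1.3158).
Re-evaluating at (-0.8026, 1.3158): F = (0.264778, 1.350537), so ‖F‖₂ = 1.3762.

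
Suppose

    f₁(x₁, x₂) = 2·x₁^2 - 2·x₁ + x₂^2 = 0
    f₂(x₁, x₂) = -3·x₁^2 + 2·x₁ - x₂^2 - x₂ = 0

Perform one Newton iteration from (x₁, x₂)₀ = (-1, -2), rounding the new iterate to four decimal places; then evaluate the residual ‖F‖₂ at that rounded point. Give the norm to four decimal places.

At (-1, -2): F = (8.0000, -7.0000).
Jacobian J = [[4·x₁ - 2, 2·x₂], [-6·x₁ + 2, -2·x₂ - 1]].
At the point, J = [[-6.0000, -4.0000], [8.0000, 3.0000]] (det J = 14.0000).
Solving J·Δ = −F gives Δ = (0.2857, 1.5714).
Then the next iterate is (x₁, x₂)₁ = (-0.7143, -0.4286).
Re-evaluating at (-0.7143, -0.4286): F = (2.632747, -2.714371), so ‖F‖₂ = 3.7814.

3.7814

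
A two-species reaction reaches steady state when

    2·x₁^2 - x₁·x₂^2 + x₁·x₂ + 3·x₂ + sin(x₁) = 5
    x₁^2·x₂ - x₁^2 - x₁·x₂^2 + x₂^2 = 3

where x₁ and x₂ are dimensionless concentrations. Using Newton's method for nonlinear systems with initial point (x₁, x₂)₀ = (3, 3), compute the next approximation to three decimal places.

At (3, 3): F = (4.14112, -3.000).
Jacobian J = [[4·x₁ - x₂^2 + x₂ + cos(x₁), -2·x₁·x₂ + x₁ + 3], [2·x₁·x₂ - 2·x₁ - x₂^2, x₁^2 - 2·x₁·x₂ + 2·x₂]].
At the point, J = [[5.01001, -12.000], [3.000, -3.000]] (det J = 20.96998).
Solving J·Δ = −F gives Δ = (2.309, 1.309).
Then the next iterate is (x₁, x₂)₁ = (5.309, 4.309).

(5.309, 4.309)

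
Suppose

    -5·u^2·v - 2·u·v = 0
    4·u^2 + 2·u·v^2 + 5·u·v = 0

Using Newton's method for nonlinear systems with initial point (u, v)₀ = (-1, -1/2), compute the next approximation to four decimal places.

(-0.2500, -1.0000)

At (-1, -1/2): F = (1.5000, 6.0000).
Jacobian J = [[-10·u·v - 2·v, -5·u^2 - 2·u], [8·u + 2·v^2 + 5·v, 4·u·v + 5·u]].
At the point, J = [[-4.0000, -3.0000], [-10.0000, -3.0000]] (det J = -18.0000).
Solving J·Δ = −F gives Δ = (0.7500, -0.5000).
Then the next iterate is (u, v)₁ = (-0.2500, -1.0000).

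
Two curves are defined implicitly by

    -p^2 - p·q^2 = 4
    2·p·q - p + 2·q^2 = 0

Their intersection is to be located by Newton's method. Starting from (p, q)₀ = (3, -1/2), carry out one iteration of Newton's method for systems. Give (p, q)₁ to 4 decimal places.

(0.9737, -0.1382)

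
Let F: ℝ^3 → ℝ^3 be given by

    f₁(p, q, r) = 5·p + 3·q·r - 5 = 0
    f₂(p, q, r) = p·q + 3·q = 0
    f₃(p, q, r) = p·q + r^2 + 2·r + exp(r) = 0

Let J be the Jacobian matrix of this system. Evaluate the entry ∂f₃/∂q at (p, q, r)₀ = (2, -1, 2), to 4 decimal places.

2.0000

∂f₃/∂q = p.
At (2, -1, 2) this is 2.0000.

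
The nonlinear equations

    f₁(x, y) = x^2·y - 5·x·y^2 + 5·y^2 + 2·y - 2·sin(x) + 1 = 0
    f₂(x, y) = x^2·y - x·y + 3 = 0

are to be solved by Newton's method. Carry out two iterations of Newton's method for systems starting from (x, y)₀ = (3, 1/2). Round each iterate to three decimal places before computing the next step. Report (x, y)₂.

At (3, 1/2): F = (3.71776, 6.000).
Jacobian J = [[2·x·y - 5·y^2 - 2·cos(x), x^2 - 10·x·y + 10·y + 2], [2·x·y - y, x^2 - x]].
At the point, J = [[3.72998, 1.000], [2.500, 6.000]] (det J = 19.87991).
Solving J·Δ = −F gives Δ = (-0.820, -0.658).
Then the next iterate is (x, y)₁ = (2.180, -0.158).
Round to (2.180, -0.158) and repeat: F = (-1.85437, 2.59356), J = [[0.33073, 8.61680], [-0.53088, 2.57240]].
Δ = (4.999, 0.023), so (x, y)₂ = (7.179, -0.135).

(7.179, -0.135)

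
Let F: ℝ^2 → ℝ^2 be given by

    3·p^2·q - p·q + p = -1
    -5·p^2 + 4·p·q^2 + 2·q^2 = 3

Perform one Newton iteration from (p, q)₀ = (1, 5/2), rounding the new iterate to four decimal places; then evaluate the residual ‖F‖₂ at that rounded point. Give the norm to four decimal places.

8.5190

At (1, 5/2): F = (7.0000, 29.5000).
Jacobian J = [[6·p·q - q + 1, 3·p^2 - p], [-10·p + 4·q^2, 8·p·q + 4·q]].
At the point, J = [[13.5000, 2.0000], [15.0000, 30.0000]] (det J = 375.0000).
Solving J·Δ = −F gives Δ = (-0.4027, -0.7820).
Then the next iterate is (p, q)₁ = (0.5973, 1.7180).
Re-evaluating at (0.5973, 1.7180): F = (2.409917, 8.170993), so ‖F‖₂ = 8.5190.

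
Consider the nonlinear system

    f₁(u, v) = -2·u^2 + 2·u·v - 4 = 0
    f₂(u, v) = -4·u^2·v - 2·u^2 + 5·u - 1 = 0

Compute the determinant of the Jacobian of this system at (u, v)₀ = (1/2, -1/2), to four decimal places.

J = [[-4·u + 2·v, 2·u], [-8·u·v - 4·u + 5, -4·u^2]].
At the point, J = [[-3.0000, 1.0000], [5.0000, -1.0000]].
det J = -2.0000.

-2.0000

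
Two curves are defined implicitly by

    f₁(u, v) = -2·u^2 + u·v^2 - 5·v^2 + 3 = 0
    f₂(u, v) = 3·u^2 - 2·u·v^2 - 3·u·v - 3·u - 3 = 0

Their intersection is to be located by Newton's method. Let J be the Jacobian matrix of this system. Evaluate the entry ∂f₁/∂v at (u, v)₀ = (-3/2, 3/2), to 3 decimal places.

-19.500

∂f₁/∂v = 2·u·v - 10·v.
At (-3/2, 3/2) this is -19.500.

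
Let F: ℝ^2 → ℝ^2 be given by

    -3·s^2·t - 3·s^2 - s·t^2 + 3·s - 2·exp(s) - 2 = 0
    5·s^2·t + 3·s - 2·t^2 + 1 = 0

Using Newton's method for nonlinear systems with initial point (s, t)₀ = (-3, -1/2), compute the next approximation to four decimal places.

At (-3, -1/2): F = (-23.849574, -31.0000).
Jacobian J = [[-6·s·t - 6·s - t^2 - 2·exp(s) + 3, -3·s^2 - 2·s·t], [10·s·t + 3, 5·s^2 - 4·t]].
At the point, J = [[11.650426, -30.0000], [18.0000, 47.0000]] (det J = 1087.570016).
Solving J·Δ = −F gives Δ = (1.8858, -0.0626).
Then the next iterate is (s, t)₁ = (-1.1142, -0.5626).

(-1.1142, -0.5626)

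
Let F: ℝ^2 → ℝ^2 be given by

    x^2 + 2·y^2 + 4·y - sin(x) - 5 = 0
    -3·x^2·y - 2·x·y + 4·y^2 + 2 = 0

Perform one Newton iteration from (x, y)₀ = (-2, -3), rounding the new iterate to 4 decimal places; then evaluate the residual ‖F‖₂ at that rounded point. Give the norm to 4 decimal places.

52.3103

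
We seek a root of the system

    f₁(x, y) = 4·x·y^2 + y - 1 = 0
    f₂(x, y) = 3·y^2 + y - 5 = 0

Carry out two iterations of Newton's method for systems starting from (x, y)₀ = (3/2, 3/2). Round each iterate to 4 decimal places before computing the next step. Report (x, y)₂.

(0.0177, 1.1356)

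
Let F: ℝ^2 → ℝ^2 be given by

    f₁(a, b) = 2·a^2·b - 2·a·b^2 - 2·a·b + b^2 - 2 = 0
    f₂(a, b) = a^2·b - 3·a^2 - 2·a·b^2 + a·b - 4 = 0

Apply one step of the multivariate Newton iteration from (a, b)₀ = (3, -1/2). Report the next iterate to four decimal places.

(1.2255, -0.5300)

At (3, -1/2): F = (-9.2500, -38.5000).
Jacobian J = [[4·a·b - 2·b^2 - 2·b, 2·a^2 - 4·a·b - 2·a + 2·b], [2·a·b - 6·a - 2·b^2 + b, a^2 - 4·a·b + a]].
At the point, J = [[-5.5000, 17.0000], [-22.0000, 18.0000]] (det J = 275.0000).
Solving J·Δ = −F gives Δ = (-1.7745, -0.0300).
Then the next iterate is (a, b)₁ = (1.2255, -0.5300).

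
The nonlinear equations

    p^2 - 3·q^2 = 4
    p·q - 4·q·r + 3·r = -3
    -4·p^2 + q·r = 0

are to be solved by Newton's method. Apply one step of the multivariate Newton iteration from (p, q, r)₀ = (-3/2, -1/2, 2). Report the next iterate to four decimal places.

At (-3/2, -1/2, 2): F = (-2.5000, 13.7500, -10.0000).
Jacobian J = [[2·p, -6·q, 0], [q, p - 4·r, -4·q + 3], [-8·p, r, q]].
At the point, J = [[-3.0000, 3.0000, 0.0000], [-0.5000, -9.5000, 5.0000], [12.0000, 2.0000, -0.5000]] (det J = 195.0000).
Solving J·Δ = −F gives Δ = (0.5962, 1.4295, 0.0256).
Then the next iterate is (p, q, r)₁ = (-0.9038, 0.9295, 2.0256).

(-0.9038, 0.9295, 2.0256)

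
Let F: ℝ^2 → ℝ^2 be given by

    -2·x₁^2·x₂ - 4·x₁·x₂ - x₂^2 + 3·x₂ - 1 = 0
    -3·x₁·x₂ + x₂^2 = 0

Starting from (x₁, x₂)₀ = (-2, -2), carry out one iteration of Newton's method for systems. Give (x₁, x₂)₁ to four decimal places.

(-1.4138, 0.2414)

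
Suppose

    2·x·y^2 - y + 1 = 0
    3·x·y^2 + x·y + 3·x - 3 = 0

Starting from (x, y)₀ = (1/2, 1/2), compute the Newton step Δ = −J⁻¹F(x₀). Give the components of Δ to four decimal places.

At (1/2, 1/2): F = (0.7500, -0.8750).
Jacobian J = [[2·y^2, 4·x·y - 1], [3·y^2 + y + 3, 6·x·y + x]].
At the point, J = [[0.5000, 0.0000], [4.2500, 2.0000]] (det J = 1.0000).
Solving J·Δ = −F gives Δ = (-1.5000, 3.6250).

(-1.5000, 3.6250)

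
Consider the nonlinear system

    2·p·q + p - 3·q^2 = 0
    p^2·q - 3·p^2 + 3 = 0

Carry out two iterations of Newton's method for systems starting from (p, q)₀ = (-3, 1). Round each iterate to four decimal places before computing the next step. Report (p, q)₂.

At (-3, 1): F = (-12.0000, -15.0000).
Jacobian J = [[2·q + 1, 2·p - 6·q], [2·p·q - 6·p, p^2]].
At the point, J = [[3.0000, -12.0000], [12.0000, 9.0000]] (det J = 171.0000).
Solving J·Δ = −F gives Δ = (1.6842, -0.5789).
Then the next iterate is (p, q)₁ = (-1.3158, 0.4211).
Round to (-1.3158, 0.4211) and repeat: F = (-2.955942, -1.464926), J = [[1.8422, -5.1582], [6.786633, 1.731330]].
Δ = (0.3318, -0.4546), so (p, q)₂ = (-0.9840, -0.0335).

(-0.9840, -0.0335)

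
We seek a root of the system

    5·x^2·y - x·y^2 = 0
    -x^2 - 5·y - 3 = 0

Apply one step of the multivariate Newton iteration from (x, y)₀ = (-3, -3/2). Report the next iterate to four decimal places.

(-1.9162, -1.0995)

At (-3, -3/2): F = (-60.7500, -4.5000).
Jacobian J = [[10·x·y - y^2, 5·x^2 - 2·x·y], [-2·x, -5]].
At the point, J = [[42.7500, 36.0000], [6.0000, -5.0000]] (det J = -429.7500).
Solving J·Δ = −F gives Δ = (1.0838, 0.4005).
Then the next iterate is (x, y)₁ = (-1.9162, -1.0995).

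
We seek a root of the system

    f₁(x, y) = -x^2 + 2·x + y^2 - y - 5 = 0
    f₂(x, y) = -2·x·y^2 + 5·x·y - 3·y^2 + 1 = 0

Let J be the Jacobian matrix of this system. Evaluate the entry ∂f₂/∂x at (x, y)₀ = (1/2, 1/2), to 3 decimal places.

2.000

∂f₂/∂x = -2·y^2 + 5·y.
At (1/2, 1/2) this is 2.000.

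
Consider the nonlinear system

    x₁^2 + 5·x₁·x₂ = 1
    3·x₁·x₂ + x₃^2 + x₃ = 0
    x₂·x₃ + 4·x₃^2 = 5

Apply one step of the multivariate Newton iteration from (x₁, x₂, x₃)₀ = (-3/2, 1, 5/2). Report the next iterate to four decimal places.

At (-3/2, 1, 5/2): F = (-6.2500, 4.2500, 22.5000).
Jacobian J = [[2·x₁ + 5·x₂, 5·x₁, 0], [3·x₂, 3·x₁, 2·x₃ + 1], [0, x₃, x₂ + 8·x₃]].
At the point, J = [[2.0000, -7.5000, 0.0000], [3.0000, -4.5000, 6.0000], [0.0000, 2.5000, 21.0000]] (det J = 253.5000).
Solving J·Δ = −F gives Δ = (-1.3462, -1.1923, -0.9295).
Then the next iterate is (x₁, x₂, x₃)₁ = (-2.8462, -0.1923, 1.5705).

(-2.8462, -0.1923, 1.5705)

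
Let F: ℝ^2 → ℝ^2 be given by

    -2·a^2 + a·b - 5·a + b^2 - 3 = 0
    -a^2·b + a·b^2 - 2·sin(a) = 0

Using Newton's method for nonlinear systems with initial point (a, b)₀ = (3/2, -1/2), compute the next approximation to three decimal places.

(0.121, -1.224)

At (3/2, -1/2): F = (-15.500, -0.49499).
Jacobian J = [[-4·a + b - 5, a + 2·b], [-2·a·b + b^2 - 2·cos(a), -a^2 + 2·a·b]].
At the point, J = [[-11.500, 0.500], [1.60853, -3.750]] (det J = 42.32074).
Solving J·Δ = −F gives Δ = (-1.379, -0.724).
Then the next iterate is (a, b)₁ = (0.121, -1.224).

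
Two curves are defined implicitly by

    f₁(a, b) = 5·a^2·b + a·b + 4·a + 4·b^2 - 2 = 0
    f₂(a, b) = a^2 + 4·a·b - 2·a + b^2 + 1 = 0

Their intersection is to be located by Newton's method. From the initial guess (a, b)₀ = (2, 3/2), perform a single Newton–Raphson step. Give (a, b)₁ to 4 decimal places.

At (2, 3/2): F = (48.0000, 15.2500).
Jacobian J = [[10·a·b + b + 4, 5·a^2 + a + 8·b], [2·a + 4·b - 2, 4·a + 2·b]].
At the point, J = [[35.5000, 34.0000], [8.0000, 11.0000]] (det J = 118.5000).
Solving J·Δ = −F gives Δ = (-0.0802, -1.3281).
Then the next iterate is (a, b)₁ = (1.9198, 0.1719).

(1.9198, 0.1719)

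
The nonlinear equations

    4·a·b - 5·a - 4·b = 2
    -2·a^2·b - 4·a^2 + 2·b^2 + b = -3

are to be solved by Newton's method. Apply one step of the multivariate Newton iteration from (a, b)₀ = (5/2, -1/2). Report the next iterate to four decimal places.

(0.7073, 0.3252)

At (5/2, -1/2): F = (-17.5000, -15.7500).
Jacobian J = [[4·b - 5, 4·a - 4], [-4·a·b - 8·a, -2·a^2 + 4·b + 1]].
At the point, J = [[-7.0000, 6.0000], [-15.0000, -13.5000]] (det J = 184.5000).
Solving J·Δ = −F gives Δ = (-1.7927, 0.8252).
Then the next iterate is (a, b)₁ = (0.7073, 0.3252).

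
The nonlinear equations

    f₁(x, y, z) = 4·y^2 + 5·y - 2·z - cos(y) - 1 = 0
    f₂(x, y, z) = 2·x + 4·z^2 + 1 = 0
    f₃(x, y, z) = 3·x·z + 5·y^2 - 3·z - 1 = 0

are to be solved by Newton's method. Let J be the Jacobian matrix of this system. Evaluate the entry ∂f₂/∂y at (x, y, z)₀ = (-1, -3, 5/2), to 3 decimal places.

0.000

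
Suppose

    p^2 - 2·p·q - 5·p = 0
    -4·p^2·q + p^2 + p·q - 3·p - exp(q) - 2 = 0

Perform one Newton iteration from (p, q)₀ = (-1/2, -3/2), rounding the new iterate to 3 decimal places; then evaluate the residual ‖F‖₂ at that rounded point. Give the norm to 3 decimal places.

At (-1/2, -3/2): F = (1.250, 1.77687).
Jacobian J = [[2·p - 2·q - 5, -2·p], [-8·p·q + 2·p + q - 3, -4·p^2 + p - exp(q)]].
At the point, J = [[-3.000, 1.000], [-11.500, -1.72313]] (det J = 16.66939).
Solving J·Δ = −F gives Δ = (0.236, -0.543).
Then the next iterate is (p, q)₁ = (-0.264, -2.043).
Re-evaluating at (-0.264, -2.043): F = (0.31099, -0.15904), so ‖F‖₂ = 0.349.

0.349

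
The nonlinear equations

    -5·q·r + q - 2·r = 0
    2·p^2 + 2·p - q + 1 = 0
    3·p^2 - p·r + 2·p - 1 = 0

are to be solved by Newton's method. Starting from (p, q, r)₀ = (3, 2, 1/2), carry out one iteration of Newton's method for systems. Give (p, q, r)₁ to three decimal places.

(1.379, 2.303, 0.129)

At (3, 2, 1/2): F = (-4.000, 23.000, 30.500).
Jacobian J = [[0, -5·r + 1, -5·q - 2], [4·p + 2, -1, 0], [6·p - r + 2, 0, -p]].
At the point, J = [[0.000, -1.500, -12.000], [14.000, -1.000, 0.000], [19.500, 0.000, -3.000]] (det J = -297.000).
Solving J·Δ = −F gives Δ = (-1.621, 0.303, -0.371).
Then the next iterate is (p, q, r)₁ = (1.379, 2.303, 0.129).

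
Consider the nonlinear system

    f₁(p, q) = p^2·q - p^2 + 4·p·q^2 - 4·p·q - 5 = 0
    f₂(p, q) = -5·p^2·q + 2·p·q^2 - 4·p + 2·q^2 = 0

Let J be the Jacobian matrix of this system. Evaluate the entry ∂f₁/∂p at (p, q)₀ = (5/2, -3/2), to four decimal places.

2.5000

∂f₁/∂p = 2·p·q - 2·p + 4·q^2 - 4·q.
At (5/2, -3/2) this is 2.5000.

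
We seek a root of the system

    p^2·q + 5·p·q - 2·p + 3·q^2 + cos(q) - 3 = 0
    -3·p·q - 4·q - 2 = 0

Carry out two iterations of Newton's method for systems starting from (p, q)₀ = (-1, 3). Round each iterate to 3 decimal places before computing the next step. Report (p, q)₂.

At (-1, 3): F = (13.01001, -5.000).
Jacobian J = [[2·p·q + 5·q - 2, p^2 + 5·p + 6·q - sin(q)], [-3·q, -3·p - 4]].
At the point, J = [[7.000, 13.85888], [-9.000, -1.000]] (det J = 117.72992).
Solving J·Δ = −F gives Δ = (-0.478, -0.697).
Then the next iterate is (p, q)₁ = (-1.478, 2.303).
Round to (-1.478, 2.303) and repeat: F = (3.21061, -1.00050), J = [[2.70733, 7.86878], [-6.909, 0.434]].
Δ = (-0.167, -0.351), so (p, q)₂ = (-1.645, 1.952).

(-1.645, 1.952)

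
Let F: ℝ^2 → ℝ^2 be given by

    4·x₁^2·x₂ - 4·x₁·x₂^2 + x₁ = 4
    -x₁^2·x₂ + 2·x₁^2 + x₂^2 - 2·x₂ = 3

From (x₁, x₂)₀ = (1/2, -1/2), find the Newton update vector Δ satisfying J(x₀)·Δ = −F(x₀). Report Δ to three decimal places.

At (1/2, -1/2): F = (-4.500, -1.125).
Jacobian J = [[8·x₁·x₂ - 4·x₂^2 + 1, 4·x₁^2 - 8·x₁·x₂], [-2·x₁·x₂ + 4·x₁, -x₁^2 + 2·x₂ - 2]].
At the point, J = [[-2.000, 3.000], [2.500, -3.250]] (det J = -1.000).
Solving J·Δ = −F gives Δ = (18.000, 13.500).

(18.000, 13.500)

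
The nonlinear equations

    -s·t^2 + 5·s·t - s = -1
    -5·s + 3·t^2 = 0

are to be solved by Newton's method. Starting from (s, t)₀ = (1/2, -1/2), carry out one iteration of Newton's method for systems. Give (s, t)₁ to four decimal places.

(0.2000, -0.5833)

At (1/2, -1/2): F = (-0.8750, -1.7500).
Jacobian J = [[-t^2 + 5·t - 1, -2·s·t + 5·s], [-5, 6·t]].
At the point, J = [[-3.7500, 3.0000], [-5.0000, -3.0000]] (det J = 26.2500).
Solving J·Δ = −F gives Δ = (-0.3000, -0.0833).
Then the next iterate is (s, t)₁ = (0.2000, -0.5833).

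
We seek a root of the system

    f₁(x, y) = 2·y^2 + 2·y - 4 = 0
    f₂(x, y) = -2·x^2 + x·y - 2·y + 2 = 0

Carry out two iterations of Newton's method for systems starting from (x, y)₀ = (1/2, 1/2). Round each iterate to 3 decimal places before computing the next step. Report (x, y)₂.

(0.604, 1.005)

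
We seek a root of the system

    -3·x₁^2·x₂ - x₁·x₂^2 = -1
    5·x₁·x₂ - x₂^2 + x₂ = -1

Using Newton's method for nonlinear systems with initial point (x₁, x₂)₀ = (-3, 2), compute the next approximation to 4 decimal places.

(-2.3592, 0.6338)

At (-3, 2): F = (-41.0000, -31.0000).
Jacobian J = [[-6·x₁·x₂ - x₂^2, -3·x₁^2 - 2·x₁·x₂], [5·x₂, 5·x₁ - 2·x₂ + 1]].
At the point, J = [[32.0000, -15.0000], [10.0000, -18.0000]] (det J = -426.0000).
Solving J·Δ = −F gives Δ = (0.6408, -1.3662).
Then the next iterate is (x₁, x₂)₁ = (-2.3592, 0.6338).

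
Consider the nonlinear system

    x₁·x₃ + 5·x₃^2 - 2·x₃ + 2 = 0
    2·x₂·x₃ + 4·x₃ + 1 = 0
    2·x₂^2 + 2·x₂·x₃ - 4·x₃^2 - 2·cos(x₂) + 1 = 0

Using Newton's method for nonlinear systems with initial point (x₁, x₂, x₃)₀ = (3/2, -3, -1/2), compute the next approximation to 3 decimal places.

At (3/2, -3, -1/2): F = (3.500, 2.000, 22.97998).
Jacobian J = [[x₃, 0, x₁ + 10·x₃ - 2], [0, 2·x₃, 2·x₂ + 4], [0, 4·x₂ + 2·x₃ + 2·sin(x₂), 2·x₂ - 8·x₃]].
At the point, J = [[-0.500, 0.000, -5.500], [0.000, -1.000, -2.000], [0.000, -13.28224, -2.000]] (det J = 12.28224).
Solving J·Δ = −F gives Δ = (5.395, 1.708, 0.146).
Then the next iterate is (x₁, x₂, x₃)₁ = (6.895, -1.292, -0.354).

(6.895, -1.292, -0.354)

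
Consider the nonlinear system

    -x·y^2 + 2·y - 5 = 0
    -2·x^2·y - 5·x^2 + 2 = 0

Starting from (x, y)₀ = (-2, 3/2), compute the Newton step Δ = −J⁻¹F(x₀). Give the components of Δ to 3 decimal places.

(0.924, -0.053)

At (-2, 3/2): F = (2.500, -30.000).
Jacobian J = [[-y^2, -2·x·y + 2], [-4·x·y - 10·x, -2·x^2]].
At the point, J = [[-2.250, 8.000], [32.000, -8.000]] (det J = -238.000).
Solving J·Δ = −F gives Δ = (0.924, -0.053).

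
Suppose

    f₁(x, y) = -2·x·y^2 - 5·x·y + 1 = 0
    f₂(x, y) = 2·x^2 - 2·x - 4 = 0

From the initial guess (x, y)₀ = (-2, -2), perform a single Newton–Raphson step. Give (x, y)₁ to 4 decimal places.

(-1.2000, -2.2333)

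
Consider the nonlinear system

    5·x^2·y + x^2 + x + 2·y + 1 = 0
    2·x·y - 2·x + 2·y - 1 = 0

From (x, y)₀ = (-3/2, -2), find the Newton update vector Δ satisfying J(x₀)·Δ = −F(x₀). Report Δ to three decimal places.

At (-3/2, -2): F = (-24.750, 4.000).
Jacobian J = [[10·x·y + 2·x + 1, 5·x^2 + 2], [2·y - 2, 2·x + 2]].
At the point, J = [[28.000, 13.250], [-6.000, -1.000]] (det J = 51.500).
Solving J·Δ = −F gives Δ = (0.549, 0.709).

(0.549, 0.709)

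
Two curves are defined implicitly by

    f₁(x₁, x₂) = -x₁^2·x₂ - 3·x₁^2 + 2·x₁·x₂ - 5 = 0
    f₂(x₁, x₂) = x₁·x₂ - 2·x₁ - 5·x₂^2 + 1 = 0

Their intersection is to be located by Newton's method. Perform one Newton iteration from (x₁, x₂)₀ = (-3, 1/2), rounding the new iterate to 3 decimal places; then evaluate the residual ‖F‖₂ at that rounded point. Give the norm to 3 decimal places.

At (-3, 1/2): F = (-39.500, 4.250).
Jacobian J = [[-2·x₁·x₂ - 6·x₁ + 2·x₂, -x₁^2 + 2·x₁], [x₂ - 2, x₁ - 10·x₂]].
At the point, J = [[22.000, -15.000], [-1.500, -8.000]] (det J = -198.500).
Solving J·Δ = −F gives Δ = (1.913, 0.173).
Then the next iterate is (x₁, x₂)₁ = (-1.087, 0.673).
Re-evaluating at (-1.087, 0.673): F = (-10.80300, 0.17780), so ‖F‖₂ = 10.804.

10.804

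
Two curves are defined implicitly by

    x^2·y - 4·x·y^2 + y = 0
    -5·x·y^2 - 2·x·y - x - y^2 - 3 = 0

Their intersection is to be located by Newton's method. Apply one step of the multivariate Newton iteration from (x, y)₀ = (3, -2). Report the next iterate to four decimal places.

(2.0909, -1.2665)

At (3, -2): F = (-68.0000, -58.0000).
Jacobian J = [[2·x·y - 4·y^2, x^2 - 8·x·y + 1], [-5·y^2 - 2·y - 1, -10·x·y - 2·x - 2·y]].
At the point, J = [[-28.0000, 58.0000], [-17.0000, 58.0000]] (det J = -638.0000).
Solving J·Δ = −F gives Δ = (-0.9091, 0.7335).
Then the next iterate is (x, y)₁ = (2.0909, -1.2665).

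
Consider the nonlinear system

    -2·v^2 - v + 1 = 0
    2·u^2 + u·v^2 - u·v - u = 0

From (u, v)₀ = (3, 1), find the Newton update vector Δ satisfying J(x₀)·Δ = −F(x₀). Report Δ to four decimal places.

At (3, 1): F = (-2.0000, 15.0000).
Jacobian J = [[0, -4·v - 1], [4·u + v^2 - v - 1, 2·u·v - u]].
At the point, J = [[0.0000, -5.0000], [11.0000, 3.0000]] (det J = 55.0000).
Solving J·Δ = −F gives Δ = (-1.2545, -0.4000).

(-1.2545, -0.4000)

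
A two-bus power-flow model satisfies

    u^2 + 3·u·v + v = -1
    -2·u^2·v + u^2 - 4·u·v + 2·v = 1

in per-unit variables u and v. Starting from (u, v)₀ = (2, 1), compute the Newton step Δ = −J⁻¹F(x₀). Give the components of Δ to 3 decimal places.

(-2.167, 0.452)

At (2, 1): F = (12.000, -11.000).
Jacobian J = [[2·u + 3·v, 3·u + 1], [-4·u·v + 2·u - 4·v, -2·u^2 - 4·u + 2]].
At the point, J = [[7.000, 7.000], [-8.000, -14.000]] (det J = -42.000).
Solving J·Δ = −F gives Δ = (-2.167, 0.452).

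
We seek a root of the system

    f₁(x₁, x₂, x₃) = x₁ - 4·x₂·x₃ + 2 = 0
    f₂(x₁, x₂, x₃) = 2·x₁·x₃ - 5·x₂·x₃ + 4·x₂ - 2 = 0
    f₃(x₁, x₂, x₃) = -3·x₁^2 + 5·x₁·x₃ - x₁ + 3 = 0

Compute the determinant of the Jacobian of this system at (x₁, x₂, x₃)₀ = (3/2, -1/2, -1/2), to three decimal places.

88.750

J = [[1, -4·x₃, -4·x₂], [2·x₃, -5·x₃ + 4, 2·x₁ - 5·x₂], [-6·x₁ + 5·x₃ - 1, 0, 5·x₁]].
At the point, J = [[1.000, 2.000, 2.000], [-1.000, 6.500, 5.500], [-12.500, 0.000, 7.500]].
det J = 88.750.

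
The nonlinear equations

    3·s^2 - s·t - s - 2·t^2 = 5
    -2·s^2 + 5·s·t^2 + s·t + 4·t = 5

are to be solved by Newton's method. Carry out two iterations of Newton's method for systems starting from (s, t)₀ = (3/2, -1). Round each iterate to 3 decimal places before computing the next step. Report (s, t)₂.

(1.708, -1.557)

At (3/2, -1): F = (-0.250, -7.500).
Jacobian J = [[6·s - t - 1, -s - 4·t], [-4·s + 5·t^2 + t, 10·s·t + s + 4]].
At the point, J = [[9.000, 2.500], [-2.000, -9.500]] (det J = -80.500).
Solving J·Δ = −F gives Δ = (0.262, -0.845).
Then the next iterate is (s, t)₁ = (1.762, -1.845).
Round to (1.762, -1.845) and repeat: F = (-1.00523, 8.14928), J = [[11.417, 5.618], [8.12712, -26.74690]].
Δ = (-0.054, 0.288), so (s, t)₂ = (1.708, -1.557).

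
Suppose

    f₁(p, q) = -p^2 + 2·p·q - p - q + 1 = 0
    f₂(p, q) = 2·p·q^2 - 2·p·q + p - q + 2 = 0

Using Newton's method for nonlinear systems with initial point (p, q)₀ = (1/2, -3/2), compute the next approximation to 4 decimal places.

(0.5500, 0.1350)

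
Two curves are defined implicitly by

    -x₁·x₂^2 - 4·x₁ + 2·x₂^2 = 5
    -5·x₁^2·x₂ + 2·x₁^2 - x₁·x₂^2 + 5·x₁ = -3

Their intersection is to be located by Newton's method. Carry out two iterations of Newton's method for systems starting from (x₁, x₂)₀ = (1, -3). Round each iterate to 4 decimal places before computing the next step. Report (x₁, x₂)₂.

(-0.1139, -1.3993)

At (1, -3): F = (0.0000, 16.0000).
Jacobian J = [[-x₂^2 - 4, -2·x₁·x₂ + 4·x₂], [-10·x₁·x₂ + 4·x₁ - x₂^2 + 5, -5·x₁^2 - 2·x₁·x₂]].
At the point, J = [[-13.0000, -6.0000], [30.0000, 1.0000]] (det J = 167.0000).
Solving J·Δ = −F gives Δ = (-0.5749, 1.2455).
Then the next iterate is (x₁, x₂)₁ = (0.4251, -1.7545).
Round to (0.4251, -1.7545) and repeat: F = (-1.852432, 5.763626), J = [[-7.078270, -5.526324], [11.080509, 0.588126]].
Δ = (-0.5390, 0.3552), so (x₁, x₂)₂ = (-0.1139, -1.3993).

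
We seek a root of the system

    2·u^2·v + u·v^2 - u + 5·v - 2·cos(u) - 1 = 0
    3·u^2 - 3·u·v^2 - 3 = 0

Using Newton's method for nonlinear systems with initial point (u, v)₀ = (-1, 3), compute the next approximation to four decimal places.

(1.4468, 5.9859)

At (-1, 3): F = (10.919395, 27.0000).
Jacobian J = [[4·u·v + v^2 + 2·sin(u) - 1, 2·u^2 + 2·u·v + 5], [6·u - 3·v^2, -6·u·v]].
At the point, J = [[-5.682942, 1.0000], [-33.0000, 18.0000]] (det J = -69.292955).
Solving J·Δ = −F gives Δ = (2.4468, 2.9859).
Then the next iterate is (u, v)₁ = (1.4468, 5.9859).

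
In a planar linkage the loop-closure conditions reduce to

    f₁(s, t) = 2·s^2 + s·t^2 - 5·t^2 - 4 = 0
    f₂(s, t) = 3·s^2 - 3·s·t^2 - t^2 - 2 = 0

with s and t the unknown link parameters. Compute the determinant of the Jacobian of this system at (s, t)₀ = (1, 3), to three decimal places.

-816.000

J = [[4·s + t^2, 2·s·t - 10·t], [6·s - 3·t^2, -6·s·t - 2·t]].
At the point, J = [[13.000, -24.000], [-21.000, -24.000]].
det J = -816.000.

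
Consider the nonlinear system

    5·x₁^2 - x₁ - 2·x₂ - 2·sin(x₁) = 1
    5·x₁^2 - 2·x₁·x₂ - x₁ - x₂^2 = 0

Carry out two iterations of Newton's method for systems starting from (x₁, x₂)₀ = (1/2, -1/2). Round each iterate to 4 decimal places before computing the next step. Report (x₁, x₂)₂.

At (1/2, -1/2): F = (-0.208851, 1.0000).
Jacobian J = [[10·x₁ - 2·cos(x₁) - 1, -2], [10·x₁ - 2·x₂ - 1, -2·x₁ - 2·x₂]].
At the point, J = [[2.244835, -2.0000], [5.0000, 0.0000]] (det J = 10.0000).
Solving J·Δ = −F gives Δ = (-0.2000, -0.3289).
Then the next iterate is (x₁, x₂)₁ = (0.3000, -0.8289).
Round to (0.3000, -0.8289) and repeat: F = (0.216760, -0.039735), J = [[0.089327, -2.0000], [3.6578, 1.0578]].
Δ = (-0.0202, 0.1075), so (x₁, x₂)₂ = (0.2798, -0.7214).

(0.2798, -0.7214)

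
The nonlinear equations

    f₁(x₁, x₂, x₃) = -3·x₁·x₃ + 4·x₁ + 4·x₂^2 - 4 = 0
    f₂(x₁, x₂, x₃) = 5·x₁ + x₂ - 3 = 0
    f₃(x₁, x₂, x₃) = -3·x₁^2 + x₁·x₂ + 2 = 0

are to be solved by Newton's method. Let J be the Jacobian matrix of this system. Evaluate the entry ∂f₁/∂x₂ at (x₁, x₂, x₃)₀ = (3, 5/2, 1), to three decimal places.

20.000

∂f₁/∂x₂ = 8·x₂.
At (3, 5/2, 1) this is 20.000.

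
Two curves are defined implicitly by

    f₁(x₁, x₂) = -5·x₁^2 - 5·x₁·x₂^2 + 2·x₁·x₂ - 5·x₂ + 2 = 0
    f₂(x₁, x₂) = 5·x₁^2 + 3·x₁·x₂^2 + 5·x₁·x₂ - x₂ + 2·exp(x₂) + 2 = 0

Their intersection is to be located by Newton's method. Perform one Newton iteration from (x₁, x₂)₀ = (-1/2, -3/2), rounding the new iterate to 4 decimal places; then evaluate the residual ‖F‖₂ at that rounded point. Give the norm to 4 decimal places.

4.4777

At (-1/2, -3/2): F = (15.3750, 5.571260).
Jacobian J = [[-10·x₁ - 5·x₂^2 + 2·x₂, -10·x₁·x₂ + 2·x₁ - 5], [10·x₁ + 3·x₂^2 + 5·x₂, 6·x₁·x₂ + 5·x₁ + 2·exp(x₂) - 1]].
At the point, J = [[-9.2500, -13.5000], [-5.7500, 1.446260]] (det J = -91.002908).
Solving J·Δ = −F gives Δ = (1.0708, 0.4052).
Then the next iterate is (x₁, x₂)₁ = (0.5708, -1.0948).
Re-evaluating at (0.5708, -1.0948): F = (1.174346, 4.320977), so ‖F‖₂ = 4.4777.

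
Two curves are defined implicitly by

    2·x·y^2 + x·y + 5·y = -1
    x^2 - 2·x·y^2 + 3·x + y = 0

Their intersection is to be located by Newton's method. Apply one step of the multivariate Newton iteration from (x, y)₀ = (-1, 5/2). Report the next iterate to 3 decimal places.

(-1.641, 0.648)

At (-1, 5/2): F = (-1.500, 13.000).
Jacobian J = [[2·y^2 + y, 4·x·y + x + 5], [2·x - 2·y^2 + 3, -4·x·y + 1]].
At the point, J = [[15.000, -6.000], [-11.500, 11.000]] (det J = 96.000).
Solving J·Δ = −F gives Δ = (-0.641, -1.852).
Then the next iterate is (x, y)₁ = (-1.641, 0.648).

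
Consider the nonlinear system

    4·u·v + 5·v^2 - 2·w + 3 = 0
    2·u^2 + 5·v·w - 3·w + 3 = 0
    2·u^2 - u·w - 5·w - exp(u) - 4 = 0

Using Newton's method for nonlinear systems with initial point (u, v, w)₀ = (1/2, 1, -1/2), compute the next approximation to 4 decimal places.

(-0.8322, 0.4204, -1.1423)

At (1/2, 1, -1/2): F = (11.0000, 2.5000, -2.398721).
Jacobian J = [[4·v, 4·u + 10·v, -2], [4·u, 5·w, 5·v - 3], [4·u - w - exp(u), 0, -u - 5]].
At the point, J = [[4.0000, 12.0000, -2.0000], [2.0000, -2.5000, 2.0000], [0.851279, 0.0000, -5.5000]] (det J = 203.174296).
Solving J·Δ = −F gives Δ = (-1.3322, -0.5796, -0.6423).
Then the next iterate is (u, v, w)₁ = (-0.8322, 0.4204, -1.1423).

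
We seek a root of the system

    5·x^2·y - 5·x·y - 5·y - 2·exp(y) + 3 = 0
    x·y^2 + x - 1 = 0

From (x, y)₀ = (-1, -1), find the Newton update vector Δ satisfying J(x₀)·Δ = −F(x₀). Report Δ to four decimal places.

(-0.3410, 1.8410)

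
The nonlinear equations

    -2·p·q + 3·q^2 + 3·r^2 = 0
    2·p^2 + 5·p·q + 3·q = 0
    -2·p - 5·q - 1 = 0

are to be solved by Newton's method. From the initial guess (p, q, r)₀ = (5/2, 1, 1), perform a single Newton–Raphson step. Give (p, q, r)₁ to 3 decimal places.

At (5/2, 1, 1): F = (1.000, 28.000, -11.000).
Jacobian J = [[-2·q, -2·p + 6·q, 6·r], [4·p + 5·q, 5·p + 3, 0], [-2, -5, 0]].
At the point, J = [[-2.000, 1.000, 6.000], [15.000, 15.500, 0.000], [-2.000, -5.000, 0.000]] (det J = -264.000).
Solving J·Δ = −F gives Δ = (0.693, -2.477, 0.477).
Then the next iterate is (p, q, r)₁ = (3.193, -1.477, 1.477).

(3.193, -1.477, 1.477)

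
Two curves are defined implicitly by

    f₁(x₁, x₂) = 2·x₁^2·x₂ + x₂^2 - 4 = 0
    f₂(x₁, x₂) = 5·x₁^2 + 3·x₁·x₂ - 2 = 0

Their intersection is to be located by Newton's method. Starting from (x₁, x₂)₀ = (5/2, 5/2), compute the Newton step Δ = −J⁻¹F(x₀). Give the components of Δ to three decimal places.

At (5/2, 5/2): F = (33.500, 48.000).
Jacobian J = [[4·x₁·x₂, 2·x₁^2 + 2·x₂], [10·x₁ + 3·x₂, 3·x₁]].
At the point, J = [[25.000, 17.500], [32.500, 7.500]] (det J = -381.250).
Solving J·Δ = −F gives Δ = (-1.544, 0.292).

(-1.544, 0.292)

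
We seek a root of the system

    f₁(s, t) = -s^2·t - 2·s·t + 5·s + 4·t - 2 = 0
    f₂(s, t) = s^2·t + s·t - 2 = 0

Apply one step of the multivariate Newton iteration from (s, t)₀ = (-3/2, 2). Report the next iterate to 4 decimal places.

(-1.5979, 2.1443)

At (-3/2, 2): F = (0.0000, -0.5000).
Jacobian J = [[-2·s·t - 2·t + 5, -s^2 - 2·s + 4], [2·s·t + t, s^2 + s]].
At the point, J = [[7.0000, 4.7500], [-4.0000, 0.7500]] (det J = 24.2500).
Solving J·Δ = −F gives Δ = (-0.0979, 0.1443).
Then the next iterate is (s, t)₁ = (-1.5979, 2.1443).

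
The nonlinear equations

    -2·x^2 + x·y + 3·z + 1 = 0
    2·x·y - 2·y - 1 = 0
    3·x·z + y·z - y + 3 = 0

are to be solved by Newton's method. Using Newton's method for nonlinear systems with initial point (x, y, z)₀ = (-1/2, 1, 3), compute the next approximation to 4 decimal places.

At (-1/2, 1, 3): F = (9.0000, -4.0000, 0.5000).
Jacobian J = [[-4·x + y, x, 3], [2·y, 2·x - 2, 0], [3·z, z - 1, 3·x + y]].
At the point, J = [[3.0000, -0.5000, 3.0000], [2.0000, -3.0000, 0.0000], [9.0000, 2.0000, -0.5000]] (det J = 97.0000).
Solving J·Δ = −F gives Δ = (0.0515, -1.2990, -3.2680).
Then the next iterate is (x, y, z)₁ = (-0.4485, -0.2990, -0.2680).

(-0.4485, -0.2990, -0.2680)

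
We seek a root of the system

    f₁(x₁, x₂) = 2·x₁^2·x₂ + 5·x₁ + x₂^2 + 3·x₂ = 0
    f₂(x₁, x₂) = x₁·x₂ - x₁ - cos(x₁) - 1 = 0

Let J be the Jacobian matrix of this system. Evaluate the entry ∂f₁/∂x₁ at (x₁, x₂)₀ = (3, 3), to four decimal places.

∂f₁/∂x₁ = 4·x₁·x₂ + 5.
At (3, 3) this is 41.0000.

41.0000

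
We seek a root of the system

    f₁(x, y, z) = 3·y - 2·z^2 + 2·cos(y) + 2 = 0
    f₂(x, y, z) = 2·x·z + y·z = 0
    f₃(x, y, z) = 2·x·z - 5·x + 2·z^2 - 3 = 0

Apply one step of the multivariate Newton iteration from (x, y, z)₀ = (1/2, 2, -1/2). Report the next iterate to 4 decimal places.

(-0.3237, -2.6995, -1.0578)

At (1/2, 2, -1/2): F = (6.667706, -1.5000, -5.5000).
Jacobian J = [[0, -2·sin(y) + 3, -4·z], [2·z, z, 2·x + y], [2·z - 5, 0, 2·x + 4·z]].
At the point, J = [[0.0000, 1.181405, 2.0000], [-1.0000, -0.5000, 3.0000], [-6.0000, 0.0000, -1.0000]] (det J = -28.446698).
Solving J·Δ = −F gives Δ = (-0.8237, -4.6995, -0.5578).
Then the next iterate is (x, y, z)₁ = (-0.3237, -2.6995, -1.0578).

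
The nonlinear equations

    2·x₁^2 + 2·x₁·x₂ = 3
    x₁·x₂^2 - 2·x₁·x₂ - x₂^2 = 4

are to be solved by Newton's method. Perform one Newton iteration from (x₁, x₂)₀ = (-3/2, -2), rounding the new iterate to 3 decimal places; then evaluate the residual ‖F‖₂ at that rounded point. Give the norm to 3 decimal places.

At (-3/2, -2): F = (7.500, -20.000).
Jacobian J = [[4·x₁ + 2·x₂, 2·x₁], [x₂^2 - 2·x₂, 2·x₁·x₂ - 2·x₁ - 2·x₂]].
At the point, J = [[-10.000, -3.000], [8.000, 13.000]] (det J = -106.000).
Solving J·Δ = −F gives Δ = (0.354, 1.321).
Then the next iterate is (x₁, x₂)₁ = (-1.146, -0.679).
Re-evaluating at (-1.146, -0.679): F = (1.18290, -6.54566), so ‖F‖₂ = 6.652.

6.652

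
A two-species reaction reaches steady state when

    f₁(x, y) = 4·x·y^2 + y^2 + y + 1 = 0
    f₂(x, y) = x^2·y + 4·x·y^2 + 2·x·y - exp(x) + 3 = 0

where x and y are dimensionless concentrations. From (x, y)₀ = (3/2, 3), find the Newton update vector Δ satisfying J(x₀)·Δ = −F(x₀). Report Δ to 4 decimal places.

(-0.3334, -1.2790)

At (3/2, 3): F = (67.0000, 68.268311).
Jacobian J = [[4·y^2, 8·x·y + 2·y + 1], [2·x·y + 4·y^2 + 2·y - exp(x), x^2 + 8·x·y + 2·x]].
At the point, J = [[36.0000, 43.0000], [46.518311, 41.2500]] (det J = -515.287370).
Solving J·Δ = −F gives Δ = (-0.3334, -1.2790).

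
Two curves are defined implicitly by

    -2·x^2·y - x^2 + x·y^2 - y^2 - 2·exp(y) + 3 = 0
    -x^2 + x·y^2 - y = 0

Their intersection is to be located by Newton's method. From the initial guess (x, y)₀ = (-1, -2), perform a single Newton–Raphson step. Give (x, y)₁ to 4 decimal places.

(-0.7430, -1.5140)

At (-1, -2): F = (-2.270671, -3.0000).
Jacobian J = [[-4·x·y - 2·x + y^2, -2·x^2 + 2·x·y - 2·y - 2·exp(y)], [-2·x + y^2, 2·x·y - 1]].
At the point, J = [[-2.0000, 5.729329], [6.0000, 3.0000]] (det J = -40.375977).
Solving J·Δ = −F gives Δ = (0.2570, 0.4860).
Then the next iterate is (x, y)₁ = (-0.7430, -1.5140).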